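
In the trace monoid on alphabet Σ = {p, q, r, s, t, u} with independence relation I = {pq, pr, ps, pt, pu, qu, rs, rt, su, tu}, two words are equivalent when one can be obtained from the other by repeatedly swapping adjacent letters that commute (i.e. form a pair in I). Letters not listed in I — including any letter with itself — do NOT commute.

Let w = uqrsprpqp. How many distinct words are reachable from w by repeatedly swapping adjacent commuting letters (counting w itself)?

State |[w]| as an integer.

588

piece 0:u — minimal
piece 1:q — minimal
piece 2:r rests on {0:u, 1:q}
piece 3:s rests on {1:q}
piece 4:p — minimal
piece 5:r rests on {2:r}
piece 6:p rests on {4:p}
piece 7:q rests on {3:s, 5:r}
piece 8:p rests on {6:p}
minimal pieces: {0:u, 1:q, 4:p}
ways to finish when only these pieces remain (= sum over removing one remaining piece with nothing left below it):
  1 left: {7}→1  {8}→1
  2 left: {3,7}→1  {5,7}→1  {6,8}→1  {7,8}→2
  3 left: {2,5,7}→1  {3,5,7}→2  {3,7,8}→3  {4,6,8}→1  {5,7,8}→3  {6,7,8}→3
  4 left: {0,2,5,7}→1  {2,3,5,7}→3  {2,5,7,8}→4  {3,5,7,8}→8  {3,6,7,8}→6  {4,6,7,8}→4  {5,6,7,8}→6
  5 left: {0,2,3,5,7}→4  {0,2,5,7,8}→5  {1,2,3,5,7}→3  {2,3,5,7,8}→15  {2,5,6,7,8}→10  {3,4,6,7,8}→10  {3,5,6,7,8}→20  {4,5,6,7,8}→10
  6 left: {0,1,2,3,5,7}→7  {0,2,3,5,7,8}→24  {0,2,5,6,7,8}→15  {1,2,3,5,7,8}→18  {2,3,5,6,7,8}→45  {2,4,5,6,7,8}→20  {3,4,5,6,7,8}→40
  7 left: {0,1,2,3,5,7,8}→49  {0,2,3,5,6,7,8}→84  {0,2,4,5,6,7,8}→35  {1,2,3,5,6,7,8}→63  {2,3,4,5,6,7,8}→105
  placing 0:u first → 168 extensions
  placing 1:q first → 224 extensions
  placing 4:p first → 196 extensions
total linear extensions = 588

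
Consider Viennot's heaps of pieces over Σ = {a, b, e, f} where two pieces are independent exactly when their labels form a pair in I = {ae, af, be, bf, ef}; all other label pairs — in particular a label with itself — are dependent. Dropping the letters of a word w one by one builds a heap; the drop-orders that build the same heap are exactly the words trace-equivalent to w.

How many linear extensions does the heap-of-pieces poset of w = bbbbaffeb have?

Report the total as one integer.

252

drop 0:b onto floor
drop 1:b onto {0:b}
drop 2:b onto {1:b}
drop 3:b onto {2:b}
drop 4:a onto {3:b}
drop 5:f onto floor
drop 6:f onto {5:f}
drop 7:e onto floor
drop 8:b onto {4:a}
ground layer = {0:b, 5:f, 7:e}
drop-orders for the pieces not yet dropped (sum over which currently-grounded one goes next):
  1 to go: {6} 1  {7} 1  {8} 1
  2 to go: {4,8} 1  {5,6} 1  {6,7} 2  {6,8} 2  {7,8} 2
  3 to go: {3,4,8} 1  {4,6,8} 3  {4,7,8} 3  {5,6,7} 3  {5,6,8} 3  {6,7,8} 6
  4 to go: {2,3,4,8} 1  {3,4,6,8} 4  {3,4,7,8} 4  {4,5,6,8} 6  {4,6,7,8} 12  {5,6,7,8} 12
  5 to go: {1,2,3,4,8} 1  {2,3,4,6,8} 5  {2,3,4,7,8} 5  {3,4,5,6,8} 10  {3,4,6,7,8} 20  {4,5,6,7,8} 30
  6 to go: {0,1,2,3,4,8} 1  {1,2,3,4,6,8} 6  {1,2,3,4,7,8} 6  {2,3,4,5,6,8} 15  {2,3,4,6,7,8} 30  {3,4,5,6,7,8} 60
  7 to go: {0,1,2,3,4,6,8} 7  {0,1,2,3,4,7,8} 7  {1,2,3,4,5,6,8} 21  {1,2,3,4,6,7,8} 42  {2,3,4,5,6,7,8} 105
  if 0:b drops first: 168 orders
  if 5:f drops first: 56 orders
  if 7:e drops first: 28 orders
heap linearizations: 252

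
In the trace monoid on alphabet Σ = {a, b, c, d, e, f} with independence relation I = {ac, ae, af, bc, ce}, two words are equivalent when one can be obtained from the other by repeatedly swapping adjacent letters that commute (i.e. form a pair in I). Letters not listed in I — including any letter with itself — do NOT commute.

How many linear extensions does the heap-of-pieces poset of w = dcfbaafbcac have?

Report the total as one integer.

0(d) covers ∅
1(c) covers 0:d
2(f) covers 1:c
3(b) covers 2:f
4(a) covers 3:b
5(a) covers 4:a
6(f) covers 3:b
7(b) covers 5:a, 6:f
8(c) covers 6:f
9(a) covers 7:b
10(c) covers 8:c
floor of heap: 0:d
completions by unplaced set U, small U first (add the entries for U minus each lowest piece of U):
  |U|=1: {9}:1  {10}:1
  |U|=2: {7,9}:1  {8,10}:1  {9,10}:2
  |U|=3: {5,7,9}:1  {7,9,10}:3  {8,9,10}:3
  |U|=4: {4,5,7,9}:1  {5,7,9,10}:4  {7,8,9,10}:6
  |U|=5: {4,5,7,9,10}:5  {5,7,8,9,10}:10  {6,7,8,9,10}:6
  |U|=6: {4,5,7,8,9,10}:15  {5,6,7,8,9,10}:16
  |U|=7: {4,5,6,7,8,9,10}:31
  |U|=8: {3,4,5,6,7,8,9,10}:31
  |U|=9: {2,3,4,5,6,7,8,9,10}:31
  start at 0(d): 31

31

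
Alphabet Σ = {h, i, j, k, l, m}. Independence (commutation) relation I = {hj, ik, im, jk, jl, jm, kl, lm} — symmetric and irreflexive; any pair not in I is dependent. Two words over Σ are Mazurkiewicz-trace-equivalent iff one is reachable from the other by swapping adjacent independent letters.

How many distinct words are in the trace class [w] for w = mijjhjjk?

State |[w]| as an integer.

50

0(m) covers ∅
1(i) covers ∅
2(j) covers 1:i
3(j) covers 2:j
4(h) covers 0:m, 1:i
5(j) covers 3:j
6(j) covers 5:j
7(k) covers 4:h
floor of heap: 0:m, 1:i
completions by unplaced set U, small U first (add the entries for U minus each lowest piece of U):
  |U|=1: {6}:1  {7}:1
  |U|=2: {4,7}:1  {5,6}:1  {6,7}:2
  |U|=3: {0,4,7}:1  {3,5,6}:1  {4,6,7}:3  {5,6,7}:3
  |U|=4: {0,4,6,7}:4  {2,3,5,6}:1  {3,5,6,7}:4  {4,5,6,7}:6
  |U|=5: {0,4,5,6,7}:10  {2,3,5,6,7}:5  {3,4,5,6,7}:10
  |U|=6: {0,3,4,5,6,7}:20  {2,3,4,5,6,7}:15
  start at 0(m): 15
  start at 1(i): 35
sum over floor = 50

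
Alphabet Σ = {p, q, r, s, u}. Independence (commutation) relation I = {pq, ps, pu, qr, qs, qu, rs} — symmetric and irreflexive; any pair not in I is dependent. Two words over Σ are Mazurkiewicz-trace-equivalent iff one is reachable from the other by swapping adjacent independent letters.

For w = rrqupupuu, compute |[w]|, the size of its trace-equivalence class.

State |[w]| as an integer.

135

drop 0:r onto floor
drop 1:r onto {0:r}
drop 2:q onto floor
drop 3:u onto {1:r}
drop 4:p onto {1:r}
drop 5:u onto {3:u}
drop 6:p onto {4:p}
drop 7:u onto {5:u}
drop 8:u onto {7:u}
ground layer = {0:r, 2:q}
drop-orders for the pieces not yet dropped (sum over which currently-grounded one goes next):
  1 to go: {2} 1  {6} 1  {8} 1
  2 to go: {2,6} 2  {2,8} 2  {4,6} 1  {6,8} 2  {7,8} 1
  3 to go: {2,4,6} 3  {2,6,8} 6  {2,7,8} 3  {4,6,8} 3  {5,7,8} 1  {6,7,8} 3
  4 to go: {2,4,6,8} 12  {2,5,7,8} 4  {2,6,7,8} 12  {3,5,7,8} 1  {4,6,7,8} 6  {5,6,7,8} 4
  5 to go: {2,3,5,7,8} 5  {2,4,6,7,8} 30  {2,5,6,7,8} 20  {3,5,6,7,8} 5  {4,5,6,7,8} 10
  6 to go: {2,3,5,6,7,8} 30  {2,4,5,6,7,8} 60  {3,4,5,6,7,8} 15
  7 to go: {1,3,4,5,6,7,8} 15  {2,3,4,5,6,7,8} 105
  if 0:r drops first: 120 orders
  if 2:q drops first: 15 orders
heap linearizations: 135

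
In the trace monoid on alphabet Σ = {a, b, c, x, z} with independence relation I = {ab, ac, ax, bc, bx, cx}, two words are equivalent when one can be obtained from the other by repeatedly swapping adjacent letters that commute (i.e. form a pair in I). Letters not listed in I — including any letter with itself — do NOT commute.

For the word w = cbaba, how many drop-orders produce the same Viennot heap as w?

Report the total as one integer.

0(c) covers ∅
1(b) covers ∅
2(a) covers ∅
3(b) covers 1:b
4(a) covers 2:a
floor of heap: 0:c, 1:b, 2:a
completions by unplaced set U, small U first (add the entries for U minus each lowest piece of U):
  |U|=1: {0}:1  {3}:1  {4}:1
  |U|=2: {0,3}:2  {0,4}:2  {1,3}:1  {2,4}:1  {3,4}:2
  |U|=3: {0,1,3}:3  {0,2,4}:3  {0,3,4}:6  {1,3,4}:3  {2,3,4}:3
  start at 0(c): 6
  start at 1(b): 12
  start at 2(a): 12
sum over floor = 30

30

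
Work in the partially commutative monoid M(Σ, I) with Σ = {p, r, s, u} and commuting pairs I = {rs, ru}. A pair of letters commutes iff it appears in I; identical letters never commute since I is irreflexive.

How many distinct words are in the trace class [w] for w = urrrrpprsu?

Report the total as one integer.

15

piece 0:u — minimal
piece 1:r — minimal
piece 2:r rests on {1:r}
piece 3:r rests on {2:r}
piece 4:r rests on {3:r}
piece 5:p rests on {0:u, 4:r}
piece 6:p rests on {5:p}
piece 7:r rests on {6:p}
piece 8:s rests on {6:p}
piece 9:u rests on {8:s}
minimal pieces: {0:u, 1:r}
ways to finish when only these pieces remain (= sum over removing one remaining piece with nothing left below it):
  1 left: {7}→1  {9}→1
  2 left: {7,9}→2  {8,9}→1
  3 left: {7,8,9}→3
  4 left: {6,7,8,9}→3
  5 left: {5,6,7,8,9}→3
  6 left: {0,5,6,7,8,9}→3  {4,5,6,7,8,9}→3
  7 left: {0,4,5,6,7,8,9}→6  {3,4,5,6,7,8,9}→3
  8 left: {0,3,4,5,6,7,8,9}→9  {2,3,4,5,6,7,8,9}→3
  placing 0:u first → 3 extensions
  placing 1:r first → 12 extensions
total linear extensions = 15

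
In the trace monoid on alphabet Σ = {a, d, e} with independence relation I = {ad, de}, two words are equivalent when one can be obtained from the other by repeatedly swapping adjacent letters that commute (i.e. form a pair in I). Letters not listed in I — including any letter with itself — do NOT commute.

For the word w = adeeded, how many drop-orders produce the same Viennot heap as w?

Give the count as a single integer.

35

0(a) covers ∅
1(d) covers ∅
2(e) covers 0:a
3(e) covers 2:e
4(d) covers 1:d
5(e) covers 3:e
6(d) covers 4:d
floor of heap: 0:a, 1:d
completions by unplaced set U, small U first (add the entries for U minus each lowest piece of U):
  |U|=1: {5}:1  {6}:1
  |U|=2: {3,5}:1  {4,6}:1  {5,6}:2
  |U|=3: {1,4,6}:1  {2,3,5}:1  {3,5,6}:3  {4,5,6}:3
  |U|=4: {0,2,3,5}:1  {1,4,5,6}:4  {2,3,5,6}:4  {3,4,5,6}:6
  |U|=5: {0,2,3,5,6}:5  {1,3,4,5,6}:10  {2,3,4,5,6}:10
  start at 0(a): 20
  start at 1(d): 15
sum over floor = 35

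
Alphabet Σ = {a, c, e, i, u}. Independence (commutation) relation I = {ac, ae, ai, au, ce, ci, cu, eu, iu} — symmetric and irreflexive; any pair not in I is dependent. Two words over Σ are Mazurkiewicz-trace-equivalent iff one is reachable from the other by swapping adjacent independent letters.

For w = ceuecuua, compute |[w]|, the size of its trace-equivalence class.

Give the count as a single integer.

0(c) covers ∅
1(e) covers ∅
2(u) covers ∅
3(e) covers 1:e
4(c) covers 0:c
5(u) covers 2:u
6(u) covers 5:u
7(a) covers ∅
floor of heap: 0:c, 1:e, 2:u, 7:a
completions by unplaced set U, small U first (add the entries for U minus each lowest piece of U):
  |U|=1: {3}:1  {4}:1  {6}:1  {7}:1
  |U|=2: {0,4}:1  {1,3}:1  {3,4}:2  {3,6}:2  {3,7}:2  {4,6}:2  {4,7}:2  {5,6}:1  {6,7}:2
  |U|=3: {0,3,4}:3  {0,4,6}:3  {0,4,7}:3  {1,3,4}:3  {1,3,6}:3  {1,3,7}:3  {2,5,6}:1  {3,4,6}:6  {3,4,7}:6  {3,5,6}:3  {3,6,7}:6  {4,5,6}:3  {4,6,7}:6  {5,6,7}:3
  |U|=4: {0,1,3,4}:6  {0,3,4,6}:12  {0,3,4,7}:12  {0,4,5,6}:6  {0,4,6,7}:12  {1,3,4,6}:12  {1,3,4,7}:12  {1,3,5,6}:6  {1,3,6,7}:12  {2,3,5,6}:4  {2,4,5,6}:4  {2,5,6,7}:4  {3,4,5,6}:12  {3,4,6,7}:24  {3,5,6,7}:12  {4,5,6,7}:12
  |U|=5: {0,1,3,4,6}:30  {0,1,3,4,7}:30  {0,2,4,5,6}:10  {0,3,4,5,6}:30  {0,3,4,6,7}:60  {0,4,5,6,7}:30  {1,2,3,5,6}:10  {1,3,4,5,6}:30  {1,3,4,6,7}:60  {1,3,5,6,7}:30  {2,3,4,5,6}:20  {2,3,5,6,7}:20  {2,4,5,6,7}:20  {3,4,5,6,7}:60
  |U|=6: {0,1,3,4,5,6}:90  {0,1,3,4,6,7}:180  {0,2,3,4,5,6}:60  {0,2,4,5,6,7}:60  {0,3,4,5,6,7}:180  {1,2,3,4,5,6}:60  {1,2,3,5,6,7}:60  {1,3,4,5,6,7}:180  {2,3,4,5,6,7}:120
  start at 0(c): 420
  start at 1(e): 420
  start at 2(u): 630
  start at 7(a): 210
sum over floor = 1680

1680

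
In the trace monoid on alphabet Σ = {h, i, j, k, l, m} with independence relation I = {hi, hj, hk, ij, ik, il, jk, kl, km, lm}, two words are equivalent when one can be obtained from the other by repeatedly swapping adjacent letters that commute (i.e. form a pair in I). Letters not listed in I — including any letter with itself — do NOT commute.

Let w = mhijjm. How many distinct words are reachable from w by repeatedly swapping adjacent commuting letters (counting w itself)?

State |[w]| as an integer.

12

#0=m has no predecessor
#1=h depends on [0:m]
#2=i depends on [0:m]
#3=j depends on [0:m]
#4=j depends on [3:j]
#5=m depends on [1:h, 2:i, 4:j]
sources: [0:m]
N(rest) = Σ N(rest − s) over sources s of rest; N(one piece) = 1:
  size 1 → [5]=1
  size 2 → [1,5]=1  [2,5]=1  [4,5]=1
  size 3 → [1,2,5]=2  [1,4,5]=2  [2,4,5]=2  [3,4,5]=1
  size 4 → [1,2,4,5]=6  [1,3,4,5]=3  [2,3,4,5]=3
  first=0(m) contributes 12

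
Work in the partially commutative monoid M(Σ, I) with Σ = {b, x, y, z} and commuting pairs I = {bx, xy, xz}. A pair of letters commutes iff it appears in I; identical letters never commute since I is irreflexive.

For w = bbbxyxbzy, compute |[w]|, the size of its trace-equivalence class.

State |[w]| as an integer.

drop 0:b onto floor
drop 1:b onto {0:b}
drop 2:b onto {1:b}
drop 3:x onto floor
drop 4:y onto {2:b}
drop 5:x onto {3:x}
drop 6:b onto {4:y}
drop 7:z onto {6:b}
drop 8:y onto {7:z}
ground layer = {0:b, 3:x}
drop-orders for the pieces not yet dropped (sum over which currently-grounded one goes next):
  1 to go: {5} 1  {8} 1
  2 to go: {3,5} 1  {5,8} 2  {7,8} 1
  3 to go: {3,5,8} 3  {5,7,8} 3  {6,7,8} 1
  4 to go: {3,5,7,8} 6  {4,6,7,8} 1  {5,6,7,8} 4
  5 to go: {2,4,6,7,8} 1  {3,5,6,7,8} 10  {4,5,6,7,8} 5
  6 to go: {1,2,4,6,7,8} 1  {2,4,5,6,7,8} 6  {3,4,5,6,7,8} 15
  7 to go: {0,1,2,4,6,7,8} 1  {1,2,4,5,6,7,8} 7  {2,3,4,5,6,7,8} 21
  if 0:b drops first: 28 orders
  if 3:x drops first: 8 orders
heap linearizations: 36

36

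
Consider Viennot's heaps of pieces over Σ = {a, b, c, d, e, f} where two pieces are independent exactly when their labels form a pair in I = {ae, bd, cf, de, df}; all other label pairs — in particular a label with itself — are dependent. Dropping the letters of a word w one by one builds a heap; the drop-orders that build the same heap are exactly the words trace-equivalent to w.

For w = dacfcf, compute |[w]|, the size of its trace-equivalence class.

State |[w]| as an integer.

#0=d has no predecessor
#1=a depends on [0:d]
#2=c depends on [1:a]
#3=f depends on [1:a]
#4=c depends on [2:c]
#5=f depends on [3:f]
sources: [0:d]
N(rest) = Σ N(rest − s) over sources s of rest; N(one piece) = 1:
  size 1 → [4]=1  [5]=1
  size 2 → [2,4]=1  [3,5]=1  [4,5]=2
  size 3 → [2,4,5]=3  [3,4,5]=3
  size 4 → [2,3,4,5]=6
  first=0(d) contributes 6

6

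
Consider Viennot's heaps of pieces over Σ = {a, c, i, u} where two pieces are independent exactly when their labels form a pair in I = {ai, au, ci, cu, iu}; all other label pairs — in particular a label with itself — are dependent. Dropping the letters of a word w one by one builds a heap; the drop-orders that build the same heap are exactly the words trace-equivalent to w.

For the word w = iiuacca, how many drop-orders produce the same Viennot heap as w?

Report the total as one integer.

105

0(i) covers ∅
1(i) covers 0:i
2(u) covers ∅
3(a) covers ∅
4(c) covers 3:a
5(c) covers 4:c
6(a) covers 5:c
floor of heap: 0:i, 2:u, 3:a
completions by unplaced set U, small U first (add the entries for U minus each lowest piece of U):
  |U|=1: {1}:1  {2}:1  {6}:1
  |U|=2: {0,1}:1  {1,2}:2  {1,6}:2  {2,6}:2  {5,6}:1
  |U|=3: {0,1,2}:3  {0,1,6}:3  {1,2,6}:6  {1,5,6}:3  {2,5,6}:3  {4,5,6}:1
  |U|=4: {0,1,2,6}:12  {0,1,5,6}:6  {1,2,5,6}:12  {1,4,5,6}:4  {2,4,5,6}:4  {3,4,5,6}:1
  |U|=5: {0,1,2,5,6}:30  {0,1,4,5,6}:10  {1,2,4,5,6}:20  {1,3,4,5,6}:5  {2,3,4,5,6}:5
  start at 0(i): 30
  start at 2(u): 15
  start at 3(a): 60
sum over floor = 105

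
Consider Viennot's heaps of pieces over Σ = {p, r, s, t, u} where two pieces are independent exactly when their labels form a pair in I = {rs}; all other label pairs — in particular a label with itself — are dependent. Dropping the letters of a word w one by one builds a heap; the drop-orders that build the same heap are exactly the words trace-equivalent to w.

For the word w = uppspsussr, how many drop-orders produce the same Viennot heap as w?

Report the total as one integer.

#0=u has no predecessor
#1=p depends on [0:u]
#2=p depends on [1:p]
#3=s depends on [2:p]
#4=p depends on [3:s]
#5=s depends on [4:p]
#6=u depends on [5:s]
#7=s depends on [6:u]
#8=s depends on [7:s]
#9=r depends on [6:u]
sources: [0:u]
N(rest) = Σ N(rest − s) over sources s of rest; N(one piece) = 1:
  size 1 → [8]=1  [9]=1
  size 2 → [7,8]=1  [8,9]=2
  size 3 → [7,8,9]=3
  size 4 → [6,7,8,9]=3
  size 5 → [5,6,7,8,9]=3
  size 6 → [4,5,6,7,8,9]=3
  size 7 → [3,4,5,6,7,8,9]=3
  size 8 → [2,3,4,5,6,7,8,9]=3
  first=0(u) contributes 3

3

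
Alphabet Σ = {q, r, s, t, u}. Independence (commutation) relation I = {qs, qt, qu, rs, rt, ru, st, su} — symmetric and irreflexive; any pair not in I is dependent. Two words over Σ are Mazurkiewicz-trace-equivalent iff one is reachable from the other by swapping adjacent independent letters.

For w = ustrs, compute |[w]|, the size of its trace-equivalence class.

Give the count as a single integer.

piece 0:u — minimal
piece 1:s — minimal
piece 2:t rests on {0:u}
piece 3:r — minimal
piece 4:s rests on {1:s}
minimal pieces: {0:u, 1:s, 3:r}
ways to finish when only these pieces remain (= sum over removing one remaining piece with nothing left below it):
  1 left: {2}→1  {3}→1  {4}→1
  2 left: {0,2}→1  {1,4}→1  {2,3}→2  {2,4}→2  {3,4}→2
  3 left: {0,2,3}→3  {0,2,4}→3  {1,2,4}→3  {1,3,4}→3  {2,3,4}→6
  placing 0:u first → 12 extensions
  placing 1:s first → 12 extensions
  placing 3:r first → 6 extensions
total linear extensions = 30

30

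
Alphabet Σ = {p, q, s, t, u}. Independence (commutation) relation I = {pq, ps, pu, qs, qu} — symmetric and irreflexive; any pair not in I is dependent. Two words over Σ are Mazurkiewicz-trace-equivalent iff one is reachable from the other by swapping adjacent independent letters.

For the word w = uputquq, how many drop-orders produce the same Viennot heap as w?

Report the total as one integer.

0(u) covers ∅
1(p) covers ∅
2(u) covers 0:u
3(t) covers 1:p, 2:u
4(q) covers 3:t
5(u) covers 3:t
6(q) covers 4:q
floor of heap: 0:u, 1:p
completions by unplaced set U, small U first (add the entries for U minus each lowest piece of U):
  |U|=1: {5}:1  {6}:1
  |U|=2: {4,6}:1  {5,6}:2
  |U|=3: {4,5,6}:3
  |U|=4: {3,4,5,6}:3
  |U|=5: {1,3,4,5,6}:3  {2,3,4,5,6}:3
  start at 0(u): 6
  start at 1(p): 3
sum over floor = 9

9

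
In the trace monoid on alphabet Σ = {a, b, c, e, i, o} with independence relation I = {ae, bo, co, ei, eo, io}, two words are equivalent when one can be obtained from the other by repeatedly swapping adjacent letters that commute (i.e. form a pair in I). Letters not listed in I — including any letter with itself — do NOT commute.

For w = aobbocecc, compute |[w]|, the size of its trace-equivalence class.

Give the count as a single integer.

piece 0:a — minimal
piece 1:o rests on {0:a}
piece 2:b rests on {0:a}
piece 3:b rests on {2:b}
piece 4:o rests on {1:o}
piece 5:c rests on {3:b}
piece 6:e rests on {5:c}
piece 7:c rests on {6:e}
piece 8:c rests on {7:c}
minimal pieces: {0:a}
ways to finish when only these pieces remain (= sum over removing one remaining piece with nothing left below it):
  1 left: {4}→1  {8}→1
  2 left: {1,4}→1  {4,8}→2  {7,8}→1
  3 left: {1,4,8}→3  {4,7,8}→3  {6,7,8}→1
  4 left: {1,4,7,8}→6  {4,6,7,8}→4  {5,6,7,8}→1
  5 left: {1,4,6,7,8}→10  {3,5,6,7,8}→1  {4,5,6,7,8}→5
  6 left: {1,4,5,6,7,8}→15  {2,3,5,6,7,8}→1  {3,4,5,6,7,8}→6
  7 left: {1,3,4,5,6,7,8}→21  {2,3,4,5,6,7,8}→7
  placing 0:a first → 28 extensions

28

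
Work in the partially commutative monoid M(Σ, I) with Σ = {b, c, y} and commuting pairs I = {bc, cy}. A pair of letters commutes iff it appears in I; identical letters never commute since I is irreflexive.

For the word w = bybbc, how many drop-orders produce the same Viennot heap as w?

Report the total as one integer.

5

drop 0:b onto floor
drop 1:y onto {0:b}
drop 2:b onto {1:y}
drop 3:b onto {2:b}
drop 4:c onto floor
ground layer = {0:b, 4:c}
drop-orders for the pieces not yet dropped (sum over which currently-grounded one goes next):
  1 to go: {3} 1  {4} 1
  2 to go: {2,3} 1  {3,4} 2
  3 to go: {1,2,3} 1  {2,3,4} 3
  if 0:b drops first: 4 orders
  if 4:c drops first: 1 orders
heap linearizations: 5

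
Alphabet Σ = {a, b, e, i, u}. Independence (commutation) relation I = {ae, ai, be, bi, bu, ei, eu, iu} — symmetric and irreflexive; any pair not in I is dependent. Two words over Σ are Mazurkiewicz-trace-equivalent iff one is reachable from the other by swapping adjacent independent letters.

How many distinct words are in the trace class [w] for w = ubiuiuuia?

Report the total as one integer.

piece 0:u — minimal
piece 1:b — minimal
piece 2:i — minimal
piece 3:u rests on {0:u}
piece 4:i rests on {2:i}
piece 5:u rests on {3:u}
piece 6:u rests on {5:u}
piece 7:i rests on {4:i}
piece 8:a rests on {1:b, 6:u}
minimal pieces: {0:u, 1:b, 2:i}
ways to finish when only these pieces remain (= sum over removing one remaining piece with nothing left below it):
  1 left: {7}→1  {8}→1
  2 left: {1,8}→1  {4,7}→1  {6,8}→1  {7,8}→2
  3 left: {1,6,8}→2  {1,7,8}→3  {2,4,7}→1  {4,7,8}→3  {5,6,8}→1  {6,7,8}→3
  4 left: {1,4,7,8}→6  {1,5,6,8}→3  {1,6,7,8}→8  {2,4,7,8}→4  {3,5,6,8}→1  {4,6,7,8}→6  {5,6,7,8}→4
  5 left: {0,3,5,6,8}→1  {1,2,4,7,8}→10  {1,3,5,6,8}→4  {1,4,6,7,8}→20  {1,5,6,7,8}→15  {2,4,6,7,8}→10  {3,5,6,7,8}→5  {4,5,6,7,8}→10
  6 left: {0,1,3,5,6,8}→5  {0,3,5,6,7,8}→6  {1,2,4,6,7,8}→40  {1,3,5,6,7,8}→24  {1,4,5,6,7,8}→45  {2,4,5,6,7,8}→20  {3,4,5,6,7,8}→15
  7 left: {0,1,3,5,6,7,8}→35  {0,3,4,5,6,7,8}→21  {1,2,4,5,6,7,8}→105  {1,3,4,5,6,7,8}→84  {2,3,4,5,6,7,8}→35
  placing 0:u first → 224 extensions
  placing 1:b first → 56 extensions
  placing 2:i first → 140 extensions
total linear extensions = 420

420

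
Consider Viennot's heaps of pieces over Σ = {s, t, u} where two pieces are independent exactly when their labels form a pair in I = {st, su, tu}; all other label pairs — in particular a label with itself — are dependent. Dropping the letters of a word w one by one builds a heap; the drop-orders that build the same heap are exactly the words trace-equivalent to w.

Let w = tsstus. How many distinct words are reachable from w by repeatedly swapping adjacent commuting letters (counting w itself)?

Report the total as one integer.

0(t) covers ∅
1(s) covers ∅
2(s) covers 1:s
3(t) covers 0:t
4(u) covers ∅
5(s) covers 2:s
floor of heap: 0:t, 1:s, 4:u
completions by unplaced set U, small U first (add the entries for U minus each lowest piece of U):
  |U|=1: {3}:1  {4}:1  {5}:1
  |U|=2: {0,3}:1  {2,5}:1  {3,4}:2  {3,5}:2  {4,5}:2
  |U|=3: {0,3,4}:3  {0,3,5}:3  {1,2,5}:1  {2,3,5}:3  {2,4,5}:3  {3,4,5}:6
  |U|=4: {0,2,3,5}:6  {0,3,4,5}:12  {1,2,3,5}:4  {1,2,4,5}:4  {2,3,4,5}:12
  start at 0(t): 20
  start at 1(s): 30
  start at 4(u): 10
sum over floor = 60

60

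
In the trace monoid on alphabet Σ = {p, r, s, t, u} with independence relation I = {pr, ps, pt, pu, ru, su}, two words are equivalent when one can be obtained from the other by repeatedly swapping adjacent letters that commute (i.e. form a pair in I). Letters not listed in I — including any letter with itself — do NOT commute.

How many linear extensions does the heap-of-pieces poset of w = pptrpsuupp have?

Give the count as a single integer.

piece 0:p — minimal
piece 1:p rests on {0:p}
piece 2:t — minimal
piece 3:r rests on {2:t}
piece 4:p rests on {1:p}
piece 5:s rests on {3:r}
piece 6:u rests on {2:t}
piece 7:u rests on {6:u}
piece 8:p rests on {4:p}
piece 9:p rests on {8:p}
minimal pieces: {0:p, 2:t}
ways to finish when only these pieces remain (= sum over removing one remaining piece with nothing left below it):
  1 left: {5}→1  {7}→1  {9}→1
  2 left: {3,5}→1  {5,7}→2  {5,9}→2  {6,7}→1  {7,9}→2  {8,9}→1
  3 left: {3,5,7}→3  {3,5,9}→3  {4,8,9}→1  {5,6,7}→3  {5,7,9}→6  {5,8,9}→3  {6,7,9}→3  {7,8,9}→3
  4 left: {1,4,8,9}→1  {3,5,6,7}→6  {3,5,7,9}→12  {3,5,8,9}→6  {4,5,8,9}→4  {4,7,8,9}→4  {5,6,7,9}→12  {5,7,8,9}→12  {6,7,8,9}→6
  5 left: {0,1,4,8,9}→1  {1,4,5,8,9}→5  {1,4,7,8,9}→5  {2,3,5,6,7}→6  {3,4,5,8,9}→10  {3,5,6,7,9}→30  {3,5,7,8,9}→30  {4,5,7,8,9}→20  {4,6,7,8,9}→10  {5,6,7,8,9}→30
  6 left: {0,1,4,5,8,9}→6  {0,1,4,7,8,9}→6  {1,3,4,5,8,9}→15  {1,4,5,7,8,9}→30  {1,4,6,7,8,9}→15  {2,3,5,6,7,9}→36  {3,4,5,7,8,9}→60  {3,5,6,7,8,9}→90  {4,5,6,7,8,9}→60
  7 left: {0,1,3,4,5,8,9}→21  {0,1,4,5,7,8,9}→42  {0,1,4,6,7,8,9}→21  {1,3,4,5,7,8,9}→105  {1,4,5,6,7,8,9}→105  {2,3,5,6,7,8,9}→126  {3,4,5,6,7,8,9}→210
  8 left: {0,1,3,4,5,7,8,9}→168  {0,1,4,5,6,7,8,9}→168  {1,3,4,5,6,7,8,9}→420  {2,3,4,5,6,7,8,9}→336
  placing 0:p first → 756 extensions
  placing 2:t first → 756 extensions
total linear extensions = 1512

1512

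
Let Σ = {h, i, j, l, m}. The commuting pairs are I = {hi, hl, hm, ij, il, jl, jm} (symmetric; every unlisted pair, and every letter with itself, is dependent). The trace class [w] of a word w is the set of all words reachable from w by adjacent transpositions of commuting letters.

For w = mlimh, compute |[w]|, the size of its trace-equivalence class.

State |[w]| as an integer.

10

#0=m has no predecessor
#1=l depends on [0:m]
#2=i depends on [0:m]
#3=m depends on [1:l, 2:i]
#4=h has no predecessor
sources: [0:m, 4:h]
N(rest) = Σ N(rest − s) over sources s of rest; N(one piece) = 1:
  size 1 → [3]=1  [4]=1
  size 2 → [1,3]=1  [2,3]=1  [3,4]=2
  size 3 → [1,2,3]=2  [1,3,4]=3  [2,3,4]=3
  first=0(m) contributes 8
  first=4(h) contributes 2
|[w]| = 10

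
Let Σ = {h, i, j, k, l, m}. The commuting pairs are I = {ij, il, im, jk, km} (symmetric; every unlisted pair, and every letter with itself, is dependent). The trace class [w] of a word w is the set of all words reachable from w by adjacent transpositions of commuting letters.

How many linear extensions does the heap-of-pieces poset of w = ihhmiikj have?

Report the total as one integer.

10

drop 0:i onto floor
drop 1:h onto {0:i}
drop 2:h onto {1:h}
drop 3:m onto {2:h}
drop 4:i onto {2:h}
drop 5:i onto {4:i}
drop 6:k onto {5:i}
drop 7:j onto {3:m}
ground layer = {0:i}
drop-orders for the pieces not yet dropped (sum over which currently-grounded one goes next):
  1 to go: {6} 1  {7} 1
  2 to go: {3,7} 1  {5,6} 1  {6,7} 2
  3 to go: {3,6,7} 3  {4,5,6} 1  {5,6,7} 3
  4 to go: {3,5,6,7} 6  {4,5,6,7} 4
  5 to go: {3,4,5,6,7} 10
  6 to go: {2,3,4,5,6,7} 10
  if 0:i drops first: 10 orders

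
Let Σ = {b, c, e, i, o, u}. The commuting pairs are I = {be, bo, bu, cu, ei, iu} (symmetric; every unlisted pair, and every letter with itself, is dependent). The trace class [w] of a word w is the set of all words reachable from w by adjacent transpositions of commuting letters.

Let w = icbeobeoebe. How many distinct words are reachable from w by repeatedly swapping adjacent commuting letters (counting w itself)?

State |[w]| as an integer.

84

piece 0:i — minimal
piece 1:c rests on {0:i}
piece 2:b rests on {1:c}
piece 3:e rests on {1:c}
piece 4:o rests on {3:e}
piece 5:b rests on {2:b}
piece 6:e rests on {4:o}
piece 7:o rests on {6:e}
piece 8:e rests on {7:o}
piece 9:b rests on {5:b}
piece 10:e rests on {8:e}
minimal pieces: {0:i}
ways to finish when only these pieces remain (= sum over removing one remaining piece with nothing left below it):
  1 left: {9}→1  {10}→1
  2 left: {5,9}→1  {8,10}→1  {9,10}→2
  3 left: {2,5,9}→1  {5,9,10}→3  {7,8,10}→1  {8,9,10}→3
  4 left: {2,5,9,10}→4  {5,8,9,10}→6  {6,7,8,10}→1  {7,8,9,10}→4
  5 left: {2,5,8,9,10}→10  {4,6,7,8,10}→1  {5,7,8,9,10}→10  {6,7,8,9,10}→5
  6 left: {2,5,7,8,9,10}→20  {3,4,6,7,8,10}→1  {4,6,7,8,9,10}→6  {5,6,7,8,9,10}→15
  7 left: {2,5,6,7,8,9,10}→35  {3,4,6,7,8,9,10}→7  {4,5,6,7,8,9,10}→21
  8 left: {2,4,5,6,7,8,9,10}→56  {3,4,5,6,7,8,9,10}→28
  9 left: {2,3,4,5,6,7,8,9,10}→84
  placing 0:i first → 84 extensions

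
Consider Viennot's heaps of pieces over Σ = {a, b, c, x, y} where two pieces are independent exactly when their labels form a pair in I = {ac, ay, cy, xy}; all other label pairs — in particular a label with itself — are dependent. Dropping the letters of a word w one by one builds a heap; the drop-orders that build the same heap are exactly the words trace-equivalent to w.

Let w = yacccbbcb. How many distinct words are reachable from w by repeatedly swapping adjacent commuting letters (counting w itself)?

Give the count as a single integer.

drop 0:y onto floor
drop 1:a onto floor
drop 2:c onto floor
drop 3:c onto {2:c}
drop 4:c onto {3:c}
drop 5:b onto {0:y, 1:a, 4:c}
drop 6:b onto {5:b}
drop 7:c onto {6:b}
drop 8:b onto {7:c}
ground layer = {0:y, 1:a, 2:c}
drop-orders for the pieces not yet dropped (sum over which currently-grounded one goes next):
  1 to go: {8} 1
  2 to go: {7,8} 1
  3 to go: {6,7,8} 1
  4 to go: {5,6,7,8} 1
  5 to go: {0,5,6,7,8} 1  {1,5,6,7,8} 1  {4,5,6,7,8} 1
  6 to go: {0,1,5,6,7,8} 2  {0,4,5,6,7,8} 2  {1,4,5,6,7,8} 2  {3,4,5,6,7,8} 1
  7 to go: {0,1,4,5,6,7,8} 6  {0,3,4,5,6,7,8} 3  {1,3,4,5,6,7,8} 3  {2,3,4,5,6,7,8} 1
  if 0:y drops first: 4 orders
  if 1:a drops first: 4 orders
  if 2:c drops first: 12 orders
heap linearizations: 20

20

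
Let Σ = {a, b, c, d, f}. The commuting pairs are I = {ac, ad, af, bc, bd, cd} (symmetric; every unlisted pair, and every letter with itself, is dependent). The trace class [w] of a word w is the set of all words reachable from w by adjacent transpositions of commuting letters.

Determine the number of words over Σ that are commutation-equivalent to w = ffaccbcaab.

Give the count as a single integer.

126

0(f) covers ∅
1(f) covers 0:f
2(a) covers ∅
3(c) covers 1:f
4(c) covers 3:c
5(b) covers 1:f, 2:a
6(c) covers 4:c
7(a) covers 5:b
8(a) covers 7:a
9(b) covers 8:a
floor of heap: 0:f, 2:a
completions by unplaced set U, small U first (add the entries for U minus each lowest piece of U):
  |U|=1: {6}:1  {9}:1
  |U|=2: {4,6}:1  {6,9}:2  {8,9}:1
  |U|=3: {3,4,6}:1  {4,6,9}:3  {6,8,9}:3  {7,8,9}:1
  |U|=4: {3,4,6,9}:4  {4,6,8,9}:6  {5,7,8,9}:1  {6,7,8,9}:4
  |U|=5: {2,5,7,8,9}:1  {3,4,6,8,9}:10  {4,6,7,8,9}:10  {5,6,7,8,9}:5
  |U|=6: {2,5,6,7,8,9}:6  {3,4,6,7,8,9}:20  {4,5,6,7,8,9}:15
  |U|=7: {2,4,5,6,7,8,9}:21  {3,4,5,6,7,8,9}:35
  |U|=8: {1,3,4,5,6,7,8,9}:35  {2,3,4,5,6,7,8,9}:56
  start at 0(f): 91
  start at 2(a): 35
sum over floor = 126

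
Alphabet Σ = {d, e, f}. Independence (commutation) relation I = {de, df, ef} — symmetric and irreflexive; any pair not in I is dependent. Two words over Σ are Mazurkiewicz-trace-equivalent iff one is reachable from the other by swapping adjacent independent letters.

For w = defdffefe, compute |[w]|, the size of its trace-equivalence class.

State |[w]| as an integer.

0(d) covers ∅
1(e) covers ∅
2(f) covers ∅
3(d) covers 0:d
4(f) covers 2:f
5(f) covers 4:f
6(e) covers 1:e
7(f) covers 5:f
8(e) covers 6:e
floor of heap: 0:d, 1:e, 2:f
completions by unplaced set U, small U first (add the entries for U minus each lowest piece of U):
  |U|=1: {3}:1  {7}:1  {8}:1
  |U|=2: {0,3}:1  {3,7}:2  {3,8}:2  {5,7}:1  {6,8}:1  {7,8}:2
  |U|=3: {0,3,7}:3  {0,3,8}:3  {1,6,8}:1  {3,5,7}:3  {3,6,8}:3  {3,7,8}:6  {4,5,7}:1  {5,7,8}:3  {6,7,8}:3
  |U|=4: {0,3,5,7}:6  {0,3,6,8}:6  {0,3,7,8}:12  {1,3,6,8}:4  {1,6,7,8}:4  {2,4,5,7}:1  {3,4,5,7}:4  {3,5,7,8}:12  {3,6,7,8}:12  {4,5,7,8}:4  {5,6,7,8}:6
  |U|=5: {0,1,3,6,8}:10  {0,3,4,5,7}:10  {0,3,5,7,8}:30  {0,3,6,7,8}:30  {1,3,6,7,8}:20  {1,5,6,7,8}:10  {2,3,4,5,7}:5  {2,4,5,7,8}:5  {3,4,5,7,8}:20  {3,5,6,7,8}:30  {4,5,6,7,8}:10
  |U|=6: {0,1,3,6,7,8}:60  {0,2,3,4,5,7}:15  {0,3,4,5,7,8}:60  {0,3,5,6,7,8}:90  {1,3,5,6,7,8}:60  {1,4,5,6,7,8}:20  {2,3,4,5,7,8}:30  {2,4,5,6,7,8}:15  {3,4,5,6,7,8}:60
  |U|=7: {0,1,3,5,6,7,8}:210  {0,2,3,4,5,7,8}:105  {0,3,4,5,6,7,8}:210  {1,2,4,5,6,7,8}:35  {1,3,4,5,6,7,8}:140  {2,3,4,5,6,7,8}:105
  start at 0(d): 280
  start at 1(e): 420
  start at 2(f): 560
sum over floor = 1260

1260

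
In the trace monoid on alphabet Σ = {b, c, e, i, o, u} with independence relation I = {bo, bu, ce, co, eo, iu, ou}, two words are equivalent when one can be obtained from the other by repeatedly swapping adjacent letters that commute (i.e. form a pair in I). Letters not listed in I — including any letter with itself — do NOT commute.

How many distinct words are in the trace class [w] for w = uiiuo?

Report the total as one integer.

0(u) covers ∅
1(i) covers ∅
2(i) covers 1:i
3(u) covers 0:u
4(o) covers 2:i
floor of heap: 0:u, 1:i
completions by unplaced set U, small U first (add the entries for U minus each lowest piece of U):
  |U|=1: {3}:1  {4}:1
  |U|=2: {0,3}:1  {2,4}:1  {3,4}:2
  |U|=3: {0,3,4}:3  {1,2,4}:1  {2,3,4}:3
  start at 0(u): 4
  start at 1(i): 6
sum over floor = 10

10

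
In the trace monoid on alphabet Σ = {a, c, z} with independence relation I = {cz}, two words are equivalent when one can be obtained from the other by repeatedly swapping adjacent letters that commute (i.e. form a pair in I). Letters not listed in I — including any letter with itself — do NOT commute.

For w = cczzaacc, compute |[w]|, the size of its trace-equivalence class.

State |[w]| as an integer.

6

drop 0:c onto floor
drop 1:c onto {0:c}
drop 2:z onto floor
drop 3:z onto {2:z}
drop 4:a onto {1:c, 3:z}
drop 5:a onto {4:a}
drop 6:c onto {5:a}
drop 7:c onto {6:c}
ground layer = {0:c, 2:z}
drop-orders for the pieces not yet dropped (sum over which currently-grounded one goes next):
  1 to go: {7} 1
  2 to go: {6,7} 1
  3 to go: {5,6,7} 1
  4 to go: {4,5,6,7} 1
  5 to go: {1,4,5,6,7} 1  {3,4,5,6,7} 1
  6 to go: {0,1,4,5,6,7} 1  {1,3,4,5,6,7} 2  {2,3,4,5,6,7} 1
  if 0:c drops first: 3 orders
  if 2:z drops first: 3 orders
heap linearizations: 6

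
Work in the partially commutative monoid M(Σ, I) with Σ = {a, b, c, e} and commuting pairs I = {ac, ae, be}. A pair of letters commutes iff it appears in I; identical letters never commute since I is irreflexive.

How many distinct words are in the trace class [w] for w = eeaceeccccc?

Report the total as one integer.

11

#0=e has no predecessor
#1=e depends on [0:e]
#2=a has no predecessor
#3=c depends on [1:e]
#4=e depends on [3:c]
#5=e depends on [4:e]
#6=c depends on [5:e]
#7=c depends on [6:c]
#8=c depends on [7:c]
#9=c depends on [8:c]
#10=c depends on [9:c]
sources: [0:e, 2:a]
N(rest) = Σ N(rest − s) over sources s of rest; N(one piece) = 1:
  size 1 → [2]=1  [10]=1
  size 2 → [2,10]=2  [9,10]=1
  size 3 → [2,9,10]=3  [8,9,10]=1
  size 4 → [2,8,9,10]=4  [7,8,9,10]=1
  size 5 → [2,7,8,9,10]=5  [6,7,8,9,10]=1
  size 6 → [2,6,7,8,9,10]=6  [5,6,7,8,9,10]=1
  size 7 → [2,5,6,7,8,9,10]=7  [4,5,6,7,8,9,10]=1
  size 8 → [2,4,5,6,7,8,9,10]=8  [3,4,5,6,7,8,9,10]=1
  size 9 → [1,3,4,5,6,7,8,9,10]=1  [2,3,4,5,6,7,8,9,10]=9
  first=0(e) contributes 10
  first=2(a) contributes 1
|[w]| = 11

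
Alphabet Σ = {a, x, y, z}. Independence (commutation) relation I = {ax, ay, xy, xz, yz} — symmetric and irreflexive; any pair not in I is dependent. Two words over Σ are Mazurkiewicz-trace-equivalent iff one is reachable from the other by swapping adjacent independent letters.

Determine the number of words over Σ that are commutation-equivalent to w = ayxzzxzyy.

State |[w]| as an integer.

1260

0(a) covers ∅
1(y) covers ∅
2(x) covers ∅
3(z) covers 0:a
4(z) covers 3:z
5(x) covers 2:x
6(z) covers 4:z
7(y) covers 1:y
8(y) covers 7:y
floor of heap: 0:a, 1:y, 2:x
completions by unplaced set U, small U first (add the entries for U minus each lowest piece of U):
  |U|=1: {5}:1  {6}:1  {8}:1
  |U|=2: {2,5}:1  {4,6}:1  {5,6}:2  {5,8}:2  {6,8}:2  {7,8}:1
  |U|=3: {1,7,8}:1  {2,5,6}:3  {2,5,8}:3  {3,4,6}:1  {4,5,6}:3  {4,6,8}:3  {5,6,8}:6  {5,7,8}:3  {6,7,8}:3
  |U|=4: {0,3,4,6}:1  {1,5,7,8}:4  {1,6,7,8}:4  {2,4,5,6}:6  {2,5,6,8}:12  {2,5,7,8}:6  {3,4,5,6}:4  {3,4,6,8}:4  {4,5,6,8}:12  {4,6,7,8}:6  {5,6,7,8}:12
  |U|=5: {0,3,4,5,6}:5  {0,3,4,6,8}:5  {1,2,5,7,8}:10  {1,4,6,7,8}:10  {1,5,6,7,8}:20  {2,3,4,5,6}:10  {2,4,5,6,8}:30  {2,5,6,7,8}:30  {3,4,5,6,8}:20  {3,4,6,7,8}:10  {4,5,6,7,8}:30
  |U|=6: {0,2,3,4,5,6}:15  {0,3,4,5,6,8}:30  {0,3,4,6,7,8}:15  {1,2,5,6,7,8}:60  {1,3,4,6,7,8}:20  {1,4,5,6,7,8}:60  {2,3,4,5,6,8}:60  {2,4,5,6,7,8}:90  {3,4,5,6,7,8}:60
  |U|=7: {0,1,3,4,6,7,8}:35  {0,2,3,4,5,6,8}:105  {0,3,4,5,6,7,8}:105  {1,2,4,5,6,7,8}:210  {1,3,4,5,6,7,8}:140  {2,3,4,5,6,7,8}:210
  start at 0(a): 560
  start at 1(y): 420
  start at 2(x): 280
sum over floor = 1260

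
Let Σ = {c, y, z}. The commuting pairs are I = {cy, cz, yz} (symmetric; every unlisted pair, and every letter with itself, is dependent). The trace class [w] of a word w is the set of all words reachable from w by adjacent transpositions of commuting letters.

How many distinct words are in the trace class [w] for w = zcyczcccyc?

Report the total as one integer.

1260

#0=z has no predecessor
#1=c has no predecessor
#2=y has no predecessor
#3=c depends on [1:c]
#4=z depends on [0:z]
#5=c depends on [3:c]
#6=c depends on [5:c]
#7=c depends on [6:c]
#8=y depends on [2:y]
#9=c depends on [7:c]
sources: [0:z, 1:c, 2:y]
N(rest) = Σ N(rest − s) over sources s of rest; N(one piece) = 1:
  size 1 → [4]=1  [8]=1  [9]=1
  size 2 → [0,4]=1  [2,8]=1  [4,8]=2  [4,9]=2  [7,9]=1  [8,9]=2
  size 3 → [0,4,8]=3  [0,4,9]=3  [2,4,8]=3  [2,8,9]=3  [4,7,9]=3  [4,8,9]=6  [6,7,9]=1  [7,8,9]=3
  size 4 → [0,2,4,8]=6  [0,4,7,9]=6  [0,4,8,9]=12  [2,4,8,9]=12  [2,7,8,9]=6  [4,6,7,9]=4  [4,7,8,9]=12  [5,6,7,9]=1  [6,7,8,9]=4
  size 5 → [0,2,4,8,9]=30  [0,4,6,7,9]=10  [0,4,7,8,9]=30  [2,4,7,8,9]=30  [2,6,7,8,9]=10  [3,5,6,7,9]=1  [4,5,6,7,9]=5  [4,6,7,8,9]=20  [5,6,7,8,9]=5
  size 6 → [0,2,4,7,8,9]=90  [0,4,5,6,7,9]=15  [0,4,6,7,8,9]=60  [1,3,5,6,7,9]=1  [2,4,6,7,8,9]=60  [2,5,6,7,8,9]=15  [3,4,5,6,7,9]=6  [3,5,6,7,8,9]=6  [4,5,6,7,8,9]=30
  size 7 → [0,2,4,6,7,8,9]=210  [0,3,4,5,6,7,9]=21  [0,4,5,6,7,8,9]=105  [1,3,4,5,6,7,9]=7  [1,3,5,6,7,8,9]=7  [2,3,5,6,7,8,9]=21  [2,4,5,6,7,8,9]=105  [3,4,5,6,7,8,9]=42
  size 8 → [0,1,3,4,5,6,7,9]=28  [0,2,4,5,6,7,8,9]=420  [0,3,4,5,6,7,8,9]=168  [1,2,3,5,6,7,8,9]=28  [1,3,4,5,6,7,8,9]=56  [2,3,4,5,6,7,8,9]=168
  first=0(z) contributes 252
  first=1(c) contributes 756
  first=2(y) contributes 252
|[w]| = 1260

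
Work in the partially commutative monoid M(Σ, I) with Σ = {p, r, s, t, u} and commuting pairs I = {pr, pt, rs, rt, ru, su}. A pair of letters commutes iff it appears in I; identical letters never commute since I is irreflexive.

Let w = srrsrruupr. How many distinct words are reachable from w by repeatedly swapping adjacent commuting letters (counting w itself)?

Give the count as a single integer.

1512

#0=s has no predecessor
#1=r has no predecessor
#2=r depends on [1:r]
#3=s depends on [0:s]
#4=r depends on [2:r]
#5=r depends on [4:r]
#6=u has no predecessor
#7=u depends on [6:u]
#8=p depends on [3:s, 7:u]
#9=r depends on [5:r]
sources: [0:s, 1:r, 6:u]
N(rest) = Σ N(rest − s) over sources s of rest; N(one piece) = 1:
  size 1 → [8]=1  [9]=1
  size 2 → [3,8]=1  [5,9]=1  [7,8]=1  [8,9]=2
  size 3 → [0,3,8]=1  [3,7,8]=2  [3,8,9]=3  [4,5,9]=1  [5,8,9]=3  [6,7,8]=1  [7,8,9]=3
  size 4 → [0,3,7,8]=3  [0,3,8,9]=4  [2,4,5,9]=1  [3,5,8,9]=6  [3,6,7,8]=3  [3,7,8,9]=8  [4,5,8,9]=4  [5,7,8,9]=6  [6,7,8,9]=4
  size 5 → [0,3,5,8,9]=10  [0,3,6,7,8]=6  [0,3,7,8,9]=15  [1,2,4,5,9]=1  [2,4,5,8,9]=5  [3,4,5,8,9]=10  [3,5,7,8,9]=20  [3,6,7,8,9]=15  [4,5,7,8,9]=10  [5,6,7,8,9]=10
  size 6 → [0,3,4,5,8,9]=20  [0,3,5,7,8,9]=45  [0,3,6,7,8,9]=36  [1,2,4,5,8,9]=6  [2,3,4,5,8,9]=15  [2,4,5,7,8,9]=15  [3,4,5,7,8,9]=40  [3,5,6,7,8,9]=45  [4,5,6,7,8,9]=20
  size 7 → [0,2,3,4,5,8,9]=35  [0,3,4,5,7,8,9]=105  [0,3,5,6,7,8,9]=126  [1,2,3,4,5,8,9]=21  [1,2,4,5,7,8,9]=21  [2,3,4,5,7,8,9]=70  [2,4,5,6,7,8,9]=35  [3,4,5,6,7,8,9]=105
  size 8 → [0,1,2,3,4,5,8,9]=56  [0,2,3,4,5,7,8,9]=210  [0,3,4,5,6,7,8,9]=336  [1,2,3,4,5,7,8,9]=112  [1,2,4,5,6,7,8,9]=56  [2,3,4,5,6,7,8,9]=210
  first=0(s) contributes 378
  first=1(r) contributes 756
  first=6(u) contributes 378
|[w]| = 1512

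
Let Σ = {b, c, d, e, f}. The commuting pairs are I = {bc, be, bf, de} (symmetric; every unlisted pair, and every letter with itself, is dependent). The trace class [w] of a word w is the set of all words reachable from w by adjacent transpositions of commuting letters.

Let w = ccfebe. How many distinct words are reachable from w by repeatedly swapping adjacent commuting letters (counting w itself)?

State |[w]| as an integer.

6

piece 0:c — minimal
piece 1:c rests on {0:c}
piece 2:f rests on {1:c}
piece 3:e rests on {2:f}
piece 4:b — minimal
piece 5:e rests on {3:e}
minimal pieces: {0:c, 4:b}
ways to finish when only these pieces remain (= sum over removing one remaining piece with nothing left below it):
  1 left: {4}→1  {5}→1
  2 left: {3,5}→1  {4,5}→2
  3 left: {2,3,5}→1  {3,4,5}→3
  4 left: {1,2,3,5}→1  {2,3,4,5}→4
  placing 0:c first → 5 extensions
  placing 4:b first → 1 extensions
total linear extensions = 6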